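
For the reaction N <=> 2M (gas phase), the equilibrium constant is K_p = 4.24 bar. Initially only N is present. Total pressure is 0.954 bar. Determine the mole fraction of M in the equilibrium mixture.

y_M = 0.841

Take 1 mol N as basis and let X be its fractional conversion, so ξ = X.
Mole table: n_N = 1 − X; n_M = 2X.
Summing: n_T = 1 + X.
y_i = n_i/n_T, p_i = y_i·P. K_p = p_M^2 / (p_N).
This yields a degree-2 equation in X; solving on (0,1), X = 0.725.
Then n_M = 1.45, n_T = 1.73, so y_M = 0.841.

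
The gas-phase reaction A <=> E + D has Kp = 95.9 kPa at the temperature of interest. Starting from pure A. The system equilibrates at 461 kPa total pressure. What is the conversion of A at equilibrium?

X = 0.415

Take 1 mol A as basis and let X be its fractional conversion, so ξ = X.
Moles: n_A = 1 − X; n_E = X; n_D = X.
Total moles n_T = 1 + X.
y_i = n_i/n_T, p_i = y_i·P. Kp = p_E p_D / (p_A).
Equating to 95.9 kPa and solving on 0 < X < 1: X = 0.415.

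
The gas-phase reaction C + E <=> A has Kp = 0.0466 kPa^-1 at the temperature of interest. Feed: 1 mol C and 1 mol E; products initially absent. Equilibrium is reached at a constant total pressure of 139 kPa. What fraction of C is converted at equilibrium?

Basis: 1 mol C initially; let X = conversion of C. Extent ξ = X.
At extent ξ: n_C = 1 − X; n_E = 1 − X; n_A = X.
Total moles n_T = 2 − X.
y_i = n_i/n_T, p_i = y_i·P. Kp = p_A / (p_C p_E).
This yields a degree-2 equation in X; solving on (0,1), X = 0.634.

X = 0.634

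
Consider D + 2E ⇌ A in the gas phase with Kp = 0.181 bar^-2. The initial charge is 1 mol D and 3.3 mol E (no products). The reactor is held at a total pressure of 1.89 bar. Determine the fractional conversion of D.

X = 0.259

Let X = conversion of D (basis 1 mol D); extent of reaction ξ = X.
Moles: n_D = 1 − X; n_E = 3.3 − 2X; n_A = X.
Summing: n_T = 4.3 − 2X.
With p_i = (n_i/n_T)P, Kp = p_A / (p_D p_E^2).
Substituting and setting equal to 0.181 bar^-2 gives a polynomial in X; the root in (0,1) is X = 0.259.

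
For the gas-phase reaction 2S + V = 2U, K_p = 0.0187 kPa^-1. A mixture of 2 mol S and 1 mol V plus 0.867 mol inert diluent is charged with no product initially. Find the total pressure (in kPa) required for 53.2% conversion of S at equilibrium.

P = 492 kPa

Let X = conversion of S (basis 2 mol S); extent of reaction ξ = X.
Species balance: n_S = 2 − 2X; n_V = 1 − X; n_U = 2X; n_I = 0.867 (inert).
n_T = Σnᵢ = 3.87 − X.
K_p = p_U^2 / (p_S^2 p_V) with p_i = (n_i/n_T)·P.
At X = 0.532: the mole-fraction product g(X) = Π y_i^ν_i = 9.208. Since K_p = g(X)·P^{-1}, P = (g/K_p)^(1/1) = (9.208/0.0187)^(1/1) = 492 kPa.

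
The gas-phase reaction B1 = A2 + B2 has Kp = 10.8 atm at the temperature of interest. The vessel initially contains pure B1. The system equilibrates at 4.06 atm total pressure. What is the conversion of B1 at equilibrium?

X = 0.853

Basis: 1 mol B1 initially; let X = conversion of B1. Extent ξ = X.
Species balance: n_B1 = 1 − X; n_A2 = X; n_B2 = X.
n_T = Σnᵢ = 1 + X.
With p_i = (n_i/n_T)P, Kp = p_A2 p_B2 / (p_B1).
Equating to 10.8 atm and solving on 0 < X < 1: X = 0.853.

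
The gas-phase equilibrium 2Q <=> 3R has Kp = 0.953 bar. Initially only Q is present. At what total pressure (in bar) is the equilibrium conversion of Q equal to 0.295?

P = 6.27 bar

Basis: 1 mol Q initially; let X = conversion of Q. Extent ξ = 0.5X.
Species balance: n_Q = 1 − X; n_R = 1.5X.
Summing: n_T = 1 + 0.5X.
Kp = p_R^3 / (p_Q^2) with p_i = (n_i/n_T)·P.
At X = 0.295: the mole-fraction product g(X) = Π y_i^ν_i = 0.1519. Since Kp = g(X)·P^{1}, P = (Kp/g)^(1/1) = (0.953/0.1519)^(1/1) = 6.27 bar.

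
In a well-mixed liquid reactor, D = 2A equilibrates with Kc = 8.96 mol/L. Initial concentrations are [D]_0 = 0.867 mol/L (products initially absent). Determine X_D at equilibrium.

X = 0.770

Let X = conversion of D; extent ξ = 0.867·X mol/L.
Concentrations: [D] = 0.867 − 0.867X; [A] = 1.73X.
Kc = [A]^2 / ([D]).
Solving Kc = 8.96 for X ∈ (0,1): X = 0.770.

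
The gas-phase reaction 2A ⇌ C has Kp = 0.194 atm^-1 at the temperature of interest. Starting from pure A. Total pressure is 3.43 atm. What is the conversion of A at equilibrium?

Basis: 1 mol A initially; let X = conversion of A. Extent ξ = 0.5X.
Moles: n_A = 1 − X; n_C = 0.5X.
Total moles n_T = 1 − 0.5X.
y_i = n_i/n_T, p_i = y_i·P. Kp = p_C / (p_A^2).
Equating to 0.194 atm^-1 and solving on 0 < X < 1: X = 0.477.

X = 0.477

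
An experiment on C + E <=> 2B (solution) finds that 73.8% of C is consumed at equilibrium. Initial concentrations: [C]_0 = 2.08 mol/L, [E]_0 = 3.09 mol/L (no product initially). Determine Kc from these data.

Let X = conversion of C.
Concentrations: [C] = 2.08 − 2.08X; [E] = 3.09 − 2.08X; [B] = 4.16X.
At X = 0.738: [C] = 0.545, [E] = 1.55, [B] = 3.07.
Kc = [B]^2 / ([C] [E]) = 11.1.

Kc = 11.1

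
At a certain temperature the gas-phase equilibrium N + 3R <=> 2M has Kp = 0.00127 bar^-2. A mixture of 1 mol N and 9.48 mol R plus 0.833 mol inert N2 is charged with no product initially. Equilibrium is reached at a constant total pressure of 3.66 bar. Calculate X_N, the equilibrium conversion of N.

X = 0.148

Let X = conversion of N (basis 1 mol N); extent of reaction ξ = X.
At extent ξ: n_N = 1 − X; n_R = 9.48 − 3X; n_M = 2X; n_I = 0.833 (inert).
Total moles n_T = 11.3 − 2X.
y_i = n_i/n_T, p_i = y_i·P. Kp = p_M^2 / (p_N p_R^3).
This yields a degree-4 equation in X; solving on (0,1), X = 0.148.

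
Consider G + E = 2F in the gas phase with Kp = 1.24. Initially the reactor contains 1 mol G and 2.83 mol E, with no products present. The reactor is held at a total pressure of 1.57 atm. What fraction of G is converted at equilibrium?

Basis: 1 mol G initially; let X = conversion of G. Extent ξ = X.
Moles: n_G = 1 − X; n_E = 2.83 − X; n_F = 2X.
Total moles n_T = 3.83 (Δν = 0, constant).
With p_i = (n_i/n_T)P, Kp = p_F^2 / (p_G p_E).
Substituting and setting equal to 1.24 gives a polynomial in X; the root in (0,1) is X = 0.558.

X = 0.558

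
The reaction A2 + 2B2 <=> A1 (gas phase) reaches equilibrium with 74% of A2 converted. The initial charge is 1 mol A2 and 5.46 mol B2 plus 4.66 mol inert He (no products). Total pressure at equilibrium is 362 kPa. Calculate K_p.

K_p = 0.000127 kPa^-2

Let X = conversion of A2 (basis 1 mol A2); extent of reaction ξ = X.
Species balance: n_A2 = 1 − X; n_B2 = 5.46 − 2X; n_A1 = X; n_I = 4.66 (inert).
n_T = Σnᵢ = 11.1 − 2X.
At X = 0.74: n_A2 = 0.26, n_B2 = 3.98, n_A1 = 0.74, n_T = 9.64.
p_i = (n_i/n_T)·P. K_p = p_A1 / (p_A2 p_B2^2) = 0.000127 kPa^-2.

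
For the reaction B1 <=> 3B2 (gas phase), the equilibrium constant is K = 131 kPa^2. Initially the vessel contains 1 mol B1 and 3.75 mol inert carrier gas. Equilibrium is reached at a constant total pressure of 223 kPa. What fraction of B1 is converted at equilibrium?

Take 1 mol B1 as basis and let X be its fractional conversion, so ξ = X.
At extent ξ: n_B1 = 1 − X; n_B2 = 3X; n_I = 3.75 (inert).
Total moles n_T = 4.75 + 2X.
Mole fractions y_i = n_i/n_T; K = p_B2^3 / (p_B1) with p_i = y_i·P.
Equating to 131 kPa^2 and solving on 0 < X < 1: X = 0.129.

X = 0.129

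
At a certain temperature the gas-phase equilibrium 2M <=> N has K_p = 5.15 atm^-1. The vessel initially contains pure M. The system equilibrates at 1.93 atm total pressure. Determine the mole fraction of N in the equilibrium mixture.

Let X = conversion of M (basis 1 mol M); extent of reaction ξ = 0.5X.
Species balance: n_M = 1 − X; n_N = 0.5X.
Summing: n_T = 1 − 0.5X.
y_i = n_i/n_T, p_i = y_i·P. K_p = p_N / (p_M^2).
Setting this equal to 5.15 atm^-1 and taking the physical root (0 < X < 1) gives X = 0.843.
Then n_N = 0.422, n_T = 0.578, so y_N = 0.729.

y_N = 0.729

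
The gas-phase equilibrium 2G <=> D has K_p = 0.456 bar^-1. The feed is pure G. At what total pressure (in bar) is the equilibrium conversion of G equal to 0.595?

P = 2.79 bar

Take 1 mol G as basis and let X be its fractional conversion, so ξ = 0.5X.
Moles: n_G = 1 − X; n_D = 0.5X.
Summing: n_T = 1 − 0.5X.
K_p = p_D / (p_G^2) with p_i = (n_i/n_T)·P.
At X = 0.595: the mole-fraction product g(X) = Π y_i^ν_i = 1.274. Since K_p = g(X)·P^{-1}, P = (g/K_p)^(1/1) = (1.274/0.456)^(1/1) = 2.79 bar.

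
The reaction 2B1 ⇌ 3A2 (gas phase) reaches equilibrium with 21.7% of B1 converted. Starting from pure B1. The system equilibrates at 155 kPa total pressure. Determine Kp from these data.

Kp = 7.87 kPa

Take 1 mol B1 as basis and let X be its fractional conversion, so ξ = 0.5X.
Species balance: n_B1 = 1 − X; n_A2 = 1.5X.
Total moles n_T = 1 + 0.5X.
At X = 0.217: n_B1 = 0.783, n_A2 = 0.326, n_T = 1.11.
p_i = (n_i/n_T)·P. Kp = p_A2^3 / (p_B1^2) = 7.87 kPa.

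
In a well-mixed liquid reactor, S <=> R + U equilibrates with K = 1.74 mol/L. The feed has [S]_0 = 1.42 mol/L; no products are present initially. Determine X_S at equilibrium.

X = 0.653

Let X = conversion of S; extent ξ = 1.42·X mol/L.
Concentrations: [S] = 1.42 − 1.42X; [R] = 1.42X; [U] = 1.42X.
K = [R] [U] / ([S]).
This equals 1.74 at X = 0.653 (the root in 0 < X < 1).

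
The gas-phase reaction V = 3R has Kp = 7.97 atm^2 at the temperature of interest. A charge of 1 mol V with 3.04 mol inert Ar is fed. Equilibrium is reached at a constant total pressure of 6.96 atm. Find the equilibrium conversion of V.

Let X = conversion of V (basis 1 mol V); extent of reaction ξ = X.
Species balance: n_V = 1 − X; n_R = 3X; n_I = 3.04 (inert).
Summing: n_T = 4.04 + 2X.
With p_i = (n_i/n_T)P, Kp = p_R^3 / (p_V).
Equating to 7.97 atm^2 and solving on 0 < X < 1: X = 0.436.

X = 0.436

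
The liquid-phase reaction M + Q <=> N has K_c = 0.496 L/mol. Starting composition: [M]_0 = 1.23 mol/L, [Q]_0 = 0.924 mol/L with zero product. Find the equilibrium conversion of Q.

X = 0.317

Let X = conversion of Q; extent ξ = 0.924·X mol/L.
Concentrations: [M] = 1.23 − 0.924X; [Q] = 0.924 − 0.924X; [N] = 0.924X.
K_c = [N] / ([M] [Q]).
Equating to 0.496 L/mol: the physical root is X = 0.317.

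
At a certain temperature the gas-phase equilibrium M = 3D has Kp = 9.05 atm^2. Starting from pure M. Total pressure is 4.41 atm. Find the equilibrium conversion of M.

Basis: 1 mol M initially; let X = conversion of M. Extent ξ = X.
At extent ξ: n_M = 1 − X; n_D = 3X.
Total moles n_T = 1 + 2X.
Mole fractions y_i = n_i/n_T; Kp = p_D^3 / (p_M) with p_i = y_i·P.
Substituting and setting equal to 9.05 atm^2 gives a polynomial in X; the root in (0,1) is X = 0.315.

X = 0.315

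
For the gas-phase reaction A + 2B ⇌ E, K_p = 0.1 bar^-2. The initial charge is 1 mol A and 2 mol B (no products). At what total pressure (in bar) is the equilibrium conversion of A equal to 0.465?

Basis: 1 mol A initially; let X = conversion of A. Extent ξ = X.
Species balance: n_A = 1 − X; n_B = 2 − 2X; n_E = X.
Total moles n_T = 3 − 2X.
K_p = p_E / (p_A p_B^2) with p_i = (n_i/n_T)·P.
At X = 0.465: the mole-fraction product g(X) = Π y_i^ν_i = 3.253. Since K_p = g(X)·P^{-2}, P = (g/K_p)^(1/2) = (3.253/0.1)^(1/2) = 5.7 bar.

P = 5.7 bar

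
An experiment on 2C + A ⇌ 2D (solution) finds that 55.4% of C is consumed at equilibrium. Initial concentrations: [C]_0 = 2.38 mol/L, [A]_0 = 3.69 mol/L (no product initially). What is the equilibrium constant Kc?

Kc = 0.509 L/mol

Let X = conversion of C.
Concentrations: [C] = 2.38 − 2.38X; [A] = 3.69 − 1.19X; [D] = 2.38X.
At X = 0.554: [C] = 1.06, [A] = 3.03, [D] = 1.32.
Kc = [D]^2 / ([C]^2 [A]) = 0.509 L/mol.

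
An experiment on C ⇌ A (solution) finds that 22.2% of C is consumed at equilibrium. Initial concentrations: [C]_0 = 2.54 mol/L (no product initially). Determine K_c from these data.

K_c = 0.285

Let X = conversion of C.
Concentrations: [C] = 2.54 − 2.54X; [A] = 2.54X.
At X = 0.222: [C] = 1.98, [A] = 0.564.
K_c = [A] / ([C]) = 0.285.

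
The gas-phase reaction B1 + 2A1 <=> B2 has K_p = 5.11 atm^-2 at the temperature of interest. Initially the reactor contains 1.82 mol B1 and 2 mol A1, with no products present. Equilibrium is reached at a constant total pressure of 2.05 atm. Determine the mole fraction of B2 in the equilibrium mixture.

Let X = conversion of A1 (basis 2 mol A1); extent of reaction ξ = X.
Species balance: n_B1 = 1.82 − X; n_A1 = 2 − 2X; n_B2 = X.
n_T = Σnᵢ = 3.82 − 2X.
y_i = n_i/n_T, p_i = y_i·P. K_p = p_B2 / (p_B1 p_A1^2).
Equating to 5.11 atm^-2 and solving on 0 < X < 1: X = 0.788.
Then n_B2 = 0.788, n_T = 2.24, so y_B2 = 0.351.

y_B2 = 0.351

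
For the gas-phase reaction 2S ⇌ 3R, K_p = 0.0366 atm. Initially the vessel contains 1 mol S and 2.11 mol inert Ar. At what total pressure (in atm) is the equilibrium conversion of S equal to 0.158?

P = 6.22 atm

Take 1 mol S as basis and let X be its fractional conversion, so ξ = 0.5X.
Mole table: n_S = 1 − X; n_R = 1.5X; n_I = 2.11 (inert).
Total moles n_T = 3.11 + 0.5X.
K_p = p_R^3 / (p_S^2) with p_i = (n_i/n_T)·P.
At X = 0.158: the mole-fraction product g(X) = Π y_i^ν_i = 0.005888. Since K_p = g(X)·P^{1}, P = (K_p/g)^(1/1) = (0.0366/0.005888)^(1/1) = 6.22 atm.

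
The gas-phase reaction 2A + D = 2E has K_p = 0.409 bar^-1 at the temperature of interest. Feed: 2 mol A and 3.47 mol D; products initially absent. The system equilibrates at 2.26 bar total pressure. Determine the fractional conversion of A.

X = 0.428

Let X = conversion of A (basis 2 mol A); extent of reaction ξ = X.
Mole table: n_A = 2 − 2X; n_D = 3.47 − X; n_E = 2X.
n_T = Σnᵢ = 5.47 − X.
Mole fractions y_i = n_i/n_T; K_p = p_E^2 / (p_A^2 p_D) with p_i = y_i·P.
This yields a degree-3 equation in X; solving on (0,1), X = 0.428.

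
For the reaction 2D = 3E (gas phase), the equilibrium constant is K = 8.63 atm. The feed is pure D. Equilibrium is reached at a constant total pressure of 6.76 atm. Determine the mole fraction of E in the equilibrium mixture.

Basis: 1 mol D initially; let X = conversion of D. Extent ξ = 0.5X.
Moles: n_D = 1 − X; n_E = 1.5X.
n_T = Σnᵢ = 1 + 0.5X.
Mole fractions y_i = n_i/n_T; K = p_E^3 / (p_D^2) with p_i = y_i·P.
Setting this equal to 8.63 atm and taking the physical root (0 < X < 1) gives X = 0.494.
Then n_E = 0.741, n_T = 1.25, so y_E = 0.594.

y_E = 0.594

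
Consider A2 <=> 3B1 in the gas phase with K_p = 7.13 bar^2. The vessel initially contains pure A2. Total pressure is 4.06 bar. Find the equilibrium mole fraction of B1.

y_B1 = 0.571

Basis: 1 mol A2 initially; let X = conversion of A2. Extent ξ = X.
Species balance: n_A2 = 1 − X; n_B1 = 3X.
Total moles n_T = 1 + 2X.
y_i = n_i/n_T, p_i = y_i·P. K_p = p_B1^3 / (p_A2).
Equating to 7.13 bar^2 and solving on 0 < X < 1: X = 0.307.
Then n_B1 = 0.921, n_T = 1.61, so y_B1 = 0.571.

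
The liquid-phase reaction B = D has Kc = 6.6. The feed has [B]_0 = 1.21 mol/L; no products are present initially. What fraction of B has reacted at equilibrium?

X = 0.868

Let X = conversion of B; extent ξ = 1.21·X mol/L.
Concentrations: [B] = 1.21 − 1.21X; [D] = 1.21X.
Kc = [D] / ([B]).
Solving Kc = 6.6 for X ∈ (0,1): X = 0.868.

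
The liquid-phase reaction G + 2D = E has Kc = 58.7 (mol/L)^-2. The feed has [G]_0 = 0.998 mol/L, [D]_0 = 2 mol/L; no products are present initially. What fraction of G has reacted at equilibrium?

Let X = conversion of G; extent ξ = 0.998·X mol/L.
Concentrations: [G] = 0.998 − 0.998X; [D] = 2 − 2X; [E] = 0.998X.
Kc = [E] / ([G] [D]^2).
Equating to 58.7 (mol/L)^-2: the physical root is X = 0.848.

X = 0.848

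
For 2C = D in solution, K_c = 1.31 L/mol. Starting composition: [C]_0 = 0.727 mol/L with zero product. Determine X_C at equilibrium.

X = 0.492

Let X = conversion of C; extent ξ = 0.727X/2 mol/L.
Concentrations: [C] = 0.727 − 0.727X; [D] = 0.363X.
K_c = [D] / ([C]^2).
Equating to 1.31 L/mol: the physical root is X = 0.492.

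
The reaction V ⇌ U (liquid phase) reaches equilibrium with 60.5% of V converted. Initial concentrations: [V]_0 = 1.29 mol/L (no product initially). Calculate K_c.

Let X = conversion of V.
Concentrations: [V] = 1.29 − 1.29X; [U] = 1.29X.
At X = 0.605: [V] = 0.51, [U] = 0.78.
K_c = [U] / ([V]) = 1.53.

K_c = 1.53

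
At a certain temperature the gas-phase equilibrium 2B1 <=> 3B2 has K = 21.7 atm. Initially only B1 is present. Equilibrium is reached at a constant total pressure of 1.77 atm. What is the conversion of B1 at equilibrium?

Basis: 1 mol B1 initially; let X = conversion of B1. Extent ξ = 0.5X.
Moles: n_B1 = 1 − X; n_B2 = 1.5X.
n_T = Σnᵢ = 1 + 0.5X.
Mole fractions y_i = n_i/n_T; K = p_B2^3 / (p_B1^2) with p_i = y_i·P.
Substituting and setting equal to 21.7 atm gives a polynomial in X; the root in (0,1) is X = 0.723.

X = 0.723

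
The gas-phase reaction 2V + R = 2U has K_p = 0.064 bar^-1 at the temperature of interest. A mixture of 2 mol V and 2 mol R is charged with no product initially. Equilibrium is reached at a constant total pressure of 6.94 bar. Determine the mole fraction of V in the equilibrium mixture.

y_V = 0.374

Let X = conversion of V (basis 2 mol V); extent of reaction ξ = X.
Species balance: n_V = 2 − 2X; n_R = 2 − X; n_U = 2X.
n_T = Σnᵢ = 4 − X.
y_i = n_i/n_T, p_i = y_i·P. K_p = p_U^2 / (p_V^2 p_R).
This yields a degree-3 equation in X; solving on (0,1), X = 0.311.
Then n_V = 1.38, n_T = 3.69, so y_V = 0.374.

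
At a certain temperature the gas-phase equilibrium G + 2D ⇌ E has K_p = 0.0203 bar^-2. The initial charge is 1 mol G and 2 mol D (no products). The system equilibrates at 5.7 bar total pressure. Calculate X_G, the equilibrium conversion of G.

X = 0.200

Basis: 1 mol G initially; let X = conversion of G. Extent ξ = X.
Mole table: n_G = 1 − X; n_D = 2 − 2X; n_E = X.
Summing: n_T = 3 − 2X.
With p_i = (n_i/n_T)P, K_p = p_E / (p_G p_D^2).
Setting this equal to 0.0203 bar^-2 and taking the physical root (0 < X < 1) gives X = 0.200.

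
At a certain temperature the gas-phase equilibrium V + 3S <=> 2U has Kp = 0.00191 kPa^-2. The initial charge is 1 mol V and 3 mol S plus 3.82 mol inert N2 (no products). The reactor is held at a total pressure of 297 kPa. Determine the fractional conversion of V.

X = 0.646

Basis: 1 mol V initially; let X = conversion of V. Extent ξ = X.
Mole table: n_V = 1 − X; n_S = 3 − 3X; n_U = 2X; n_I = 3.82 (inert).
Summing: n_T = 7.82 − 2X.
Mole fractions y_i = n_i/n_T; Kp = p_U^2 / (p_V p_S^3) with p_i = y_i·P.
Setting this equal to 0.00191 kPa^-2 and taking the physical root (0 < X < 1) gives X = 0.646.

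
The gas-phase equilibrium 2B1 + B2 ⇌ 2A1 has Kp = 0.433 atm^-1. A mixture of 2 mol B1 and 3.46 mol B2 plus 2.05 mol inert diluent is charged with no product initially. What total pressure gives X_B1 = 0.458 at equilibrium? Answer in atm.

P = 3.87 atm

Let X = conversion of B1 (basis 2 mol B1); extent of reaction ξ = X.
Species balance: n_B1 = 2 − 2X; n_B2 = 3.46 − X; n_A1 = 2X; n_I = 2.05 (inert).
Summing: n_T = 7.51 − X.
Kp = p_A1^2 / (p_B1^2 p_B2) with p_i = (n_i/n_T)·P.
At X = 0.458: the mole-fraction product g(X) = Π y_i^ν_i = 1.677. Since Kp = g(X)·P^{-1}, P = (g/Kp)^(1/1) = (1.677/0.433)^(1/1) = 3.87 atm.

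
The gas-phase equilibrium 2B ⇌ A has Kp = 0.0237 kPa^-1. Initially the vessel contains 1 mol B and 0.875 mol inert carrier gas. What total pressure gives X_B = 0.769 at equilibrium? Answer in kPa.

P = 453 kPa

Basis: 1 mol B initially; let X = conversion of B. Extent ξ = 0.5X.
Species balance: n_B = 1 − X; n_A = 0.5X; n_I = 0.875 (inert).
Total moles n_T = 1.88 − 0.5X.
Kp = p_A / (p_B^2) with p_i = (n_i/n_T)·P.
At X = 0.769: the mole-fraction product g(X) = Π y_i^ν_i = 10.74. Since Kp = g(X)·P^{-1}, P = (g/Kp)^(1/1) = (10.74/0.0237)^(1/1) = 453 kPa.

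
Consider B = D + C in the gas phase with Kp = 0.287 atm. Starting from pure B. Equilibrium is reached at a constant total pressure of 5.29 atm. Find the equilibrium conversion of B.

X = 0.227

Let X = conversion of B (basis 1 mol B); extent of reaction ξ = X.
At extent ξ: n_B = 1 − X; n_D = X; n_C = X.
Total moles n_T = 1 + X.
Mole fractions y_i = n_i/n_T; Kp = p_D p_C / (p_B) with p_i = y_i·P.
Substituting and setting equal to 0.287 atm gives a polynomial in X; the root in (0,1) is X = 0.227.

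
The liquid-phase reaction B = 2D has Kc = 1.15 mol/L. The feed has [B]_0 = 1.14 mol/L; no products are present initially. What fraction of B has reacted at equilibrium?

Let X = conversion of B; extent ξ = 1.14·X mol/L.
Concentrations: [B] = 1.14 − 1.14X; [D] = 2.28X.
Kc = [D]^2 / ([B]).
Solving Kc = 1.15 for X ∈ (0,1): X = 0.392.

X = 0.392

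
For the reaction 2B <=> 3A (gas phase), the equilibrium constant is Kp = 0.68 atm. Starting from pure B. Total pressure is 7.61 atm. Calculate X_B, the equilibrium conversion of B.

X = 0.255

Take 1 mol B as basis and let X be its fractional conversion, so ξ = 0.5X.
Mole table: n_B = 1 − X; n_A = 1.5X.
Total moles n_T = 1 + 0.5X.
With p_i = (n_i/n_T)P, Kp = p_A^3 / (p_B^2).
Setting this equal to 0.68 atm and taking the physical root (0 < X < 1) gives X = 0.255.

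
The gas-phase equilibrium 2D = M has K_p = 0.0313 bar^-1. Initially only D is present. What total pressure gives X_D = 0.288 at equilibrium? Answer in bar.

P = 7.77 bar

Basis: 1 mol D initially; let X = conversion of D. Extent ξ = 0.5X.
Species balance: n_D = 1 − X; n_M = 0.5X.
Total moles n_T = 1 − 0.5X.
K_p = p_M / (p_D^2) with p_i = (n_i/n_T)·P.
At X = 0.288: the mole-fraction product g(X) = Π y_i^ν_i = 0.2432. Since K_p = g(X)·P^{-1}, P = (g/K_p)^(1/1) = (0.2432/0.0313)^(1/1) = 7.77 bar.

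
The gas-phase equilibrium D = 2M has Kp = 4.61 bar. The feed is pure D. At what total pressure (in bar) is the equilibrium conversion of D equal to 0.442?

P = 4.75 bar

Take 1 mol D as basis and let X be its fractional conversion, so ξ = X.
At extent ξ: n_D = 1 − X; n_M = 2X.
Total moles n_T = 1 + X.
Kp = p_M^2 / (p_D) with p_i = (n_i/n_T)·P.
At X = 0.442: the mole-fraction product g(X) = Π y_i^ν_i = 0.9712. Since Kp = g(X)·P^{1}, P = (Kp/g)^(1/1) = (4.61/0.9712)^(1/1) = 4.75 bar.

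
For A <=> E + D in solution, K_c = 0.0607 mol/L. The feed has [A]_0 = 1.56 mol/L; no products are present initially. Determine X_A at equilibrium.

X = 0.179

Let X = conversion of A; extent ξ = 1.56·X mol/L.
Concentrations: [A] = 1.56 − 1.56X; [E] = 1.56X; [D] = 1.56X.
K_c = [E] [D] / ([A]).
Solving K_c = 0.0607 for X ∈ (0,1): X = 0.179.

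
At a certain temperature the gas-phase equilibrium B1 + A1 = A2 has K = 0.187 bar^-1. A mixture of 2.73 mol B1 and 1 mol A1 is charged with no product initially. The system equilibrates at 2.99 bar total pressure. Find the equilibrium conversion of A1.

X = 0.284

Take 1 mol A1 as basis and let X be its fractional conversion, so ξ = X.
Species balance: n_B1 = 2.73 − X; n_A1 = 1 − X; n_A2 = X.
n_T = Σnᵢ = 3.73 − X.
y_i = n_i/n_T, p_i = y_i·P. K = p_A2 / (p_B1 p_A1).
Setting this equal to 0.187 bar^-1 and taking the physical root (0 < X < 1) gives X = 0.284.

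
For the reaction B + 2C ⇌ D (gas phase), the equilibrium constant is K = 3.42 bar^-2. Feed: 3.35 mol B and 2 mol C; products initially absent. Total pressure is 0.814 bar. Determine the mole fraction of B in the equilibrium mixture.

y_B = 0.650

Basis: 2 mol C initially; let X = conversion of C. Extent ξ = X.
Moles: n_B = 3.35 − X; n_C = 2 − 2X; n_D = X.
n_T = Σnᵢ = 5.35 − 2X.
With p_i = (n_i/n_T)P, K = p_D / (p_B p_C^2).
Substituting and setting equal to 3.42 bar^-2 gives a polynomial in X; the root in (0,1) is X = 0.428.
Then n_B = 2.92, n_T = 4.49, so y_B = 0.650.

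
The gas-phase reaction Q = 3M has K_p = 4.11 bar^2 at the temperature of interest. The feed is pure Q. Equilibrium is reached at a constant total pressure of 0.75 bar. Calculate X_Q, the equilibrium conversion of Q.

Let X = conversion of Q (basis 1 mol Q); extent of reaction ξ = X.
Moles: n_Q = 1 − X; n_M = 3X.
n_T = Σnᵢ = 1 + 2X.
Mole fractions y_i = n_i/n_T; K_p = p_M^3 / (p_Q) with p_i = y_i·P.
Equating to 4.11 bar^2 and solving on 0 < X < 1: X = 0.750.

X = 0.750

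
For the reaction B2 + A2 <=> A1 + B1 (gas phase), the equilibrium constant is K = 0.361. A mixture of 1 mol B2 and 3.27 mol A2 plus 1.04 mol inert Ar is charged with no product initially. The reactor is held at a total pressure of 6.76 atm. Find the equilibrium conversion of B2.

X = 0.611

Let X = conversion of B2 (basis 1 mol B2); extent of reaction ξ = X.
At extent ξ: n_B2 = 1 − X; n_A2 = 3.27 − X; n_A1 = X; n_B1 = X; n_I = 1.04 (inert).
Since Δν = 0, n_T = 5.31 throughout.
With p_i = (n_i/n_T)P, K = p_A1 p_B1 / (p_B2 p_A2).
Equating to 0.361 and solving on 0 < X < 1: X = 0.611.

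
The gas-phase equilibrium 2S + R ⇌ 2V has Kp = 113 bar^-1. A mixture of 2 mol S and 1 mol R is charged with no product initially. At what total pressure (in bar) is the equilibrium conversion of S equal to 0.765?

Let X = conversion of S (basis 2 mol S); extent of reaction ξ = X.
At extent ξ: n_S = 2 − 2X; n_R = 1 − X; n_V = 2X.
n_T = Σnᵢ = 3 − X.
Kp = p_V^2 / (p_S^2 p_R) with p_i = (n_i/n_T)·P.
At X = 0.765: the mole-fraction product g(X) = Π y_i^ν_i = 100.8. Since Kp = g(X)·P^{-1}, P = (g/Kp)^(1/1) = (100.8/113)^(1/1) = 0.892 bar.

P = 0.892 bar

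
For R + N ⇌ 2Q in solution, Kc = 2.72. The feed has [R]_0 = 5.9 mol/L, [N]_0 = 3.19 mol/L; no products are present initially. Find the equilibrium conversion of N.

Let X = conversion of N; extent ξ = 3.19·X mol/L.
Concentrations: [R] = 5.9 − 3.19X; [N] = 3.19 − 3.19X; [Q] = 6.38X.
Kc = [Q]^2 / ([R] [N]).
Solving Kc = 2.72 for X ∈ (0,1): X = 0.591.

X = 0.591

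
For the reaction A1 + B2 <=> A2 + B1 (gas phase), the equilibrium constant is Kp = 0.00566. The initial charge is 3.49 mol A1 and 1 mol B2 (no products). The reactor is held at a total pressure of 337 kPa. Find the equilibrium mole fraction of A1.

y_A1 = 0.749

Take 1 mol B2 as basis and let X be its fractional conversion, so ξ = X.
Species balance: n_A1 = 3.49 − X; n_B2 = 1 − X; n_A2 = X; n_B1 = X.
Since Δν = 0, n_T = 4.49 throughout.
With p_i = (n_i/n_T)P, Kp = p_A2 p_B1 / (p_A1 p_B2).
Setting this equal to 0.00566 and taking the physical root (0 < X < 1) gives X = 0.129.
Then n_A1 = 3.36, n_T = 4.49, so y_A1 = 0.749.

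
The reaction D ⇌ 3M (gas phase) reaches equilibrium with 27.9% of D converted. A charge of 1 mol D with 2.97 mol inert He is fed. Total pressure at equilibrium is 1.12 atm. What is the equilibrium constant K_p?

Basis: 1 mol D initially; let X = conversion of D. Extent ξ = X.
Species balance: n_D = 1 − X; n_M = 3X; n_I = 2.97 (inert).
Total moles n_T = 3.97 + 2X.
At X = 0.279: n_D = 0.721, n_M = 0.837, n_T = 4.53.
p_i = (n_i/n_T)·P. K_p = p_M^3 / (p_D) = 0.0498 atm^2.

K_p = 0.0498 atm^2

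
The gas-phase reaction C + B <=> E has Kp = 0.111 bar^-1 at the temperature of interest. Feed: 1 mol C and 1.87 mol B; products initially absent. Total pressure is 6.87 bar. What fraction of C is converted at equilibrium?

X = 0.317

Basis: 1 mol C initially; let X = conversion of C. Extent ξ = X.
Mole table: n_C = 1 − X; n_B = 1.87 − X; n_E = X.
Total moles n_T = 2.87 − X.
With p_i = (n_i/n_T)P, Kp = p_E / (p_C p_B).
Equating to 0.111 bar^-1 and solving on 0 < X < 1: X = 0.317.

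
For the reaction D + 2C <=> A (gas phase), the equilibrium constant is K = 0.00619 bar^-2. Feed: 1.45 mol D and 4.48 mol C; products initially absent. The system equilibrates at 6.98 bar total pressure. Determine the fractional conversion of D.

Let X = conversion of D (basis 1.45 mol D); extent of reaction ξ = 1.45X.
At extent ξ: n_D = 1.45 − 1.45X; n_C = 4.48 − 2.9X; n_A = 1.45X.
Summing: n_T = 5.93 − 2.9X.
y_i = n_i/n_T, p_i = y_i·P. K = p_A / (p_D p_C^2).
Substituting and setting equal to 0.00619 bar^-2 gives a polynomial in X; the root in (0,1) is X = 0.141.

X = 0.141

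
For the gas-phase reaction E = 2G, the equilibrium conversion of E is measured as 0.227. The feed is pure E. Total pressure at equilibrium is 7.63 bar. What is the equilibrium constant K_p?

K_p = 1.66 bar

Let X = conversion of E (basis 1 mol E); extent of reaction ξ = X.
Species balance: n_E = 1 − X; n_G = 2X.
n_T = Σnᵢ = 1 + X.
At X = 0.227: n_E = 0.773, n_G = 0.454, n_T = 1.23.
p_i = (n_i/n_T)·P. K_p = p_G^2 / (p_E) = 1.66 bar.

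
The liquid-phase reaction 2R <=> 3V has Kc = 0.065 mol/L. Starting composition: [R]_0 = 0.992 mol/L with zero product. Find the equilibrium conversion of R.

Let X = conversion of R; extent ξ = 0.992X/2 mol/L.
Concentrations: [R] = 0.992 − 0.992X; [V] = 1.49X.
Kc = [V]^3 / ([R]^2).
This equals 0.065 at X = 0.226 (the root in 0 < X < 1).

X = 0.226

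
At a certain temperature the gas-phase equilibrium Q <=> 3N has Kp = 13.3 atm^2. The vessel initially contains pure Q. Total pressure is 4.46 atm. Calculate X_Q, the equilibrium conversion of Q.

X = 0.361

Take 1 mol Q as basis and let X be its fractional conversion, so ξ = X.
Moles: n_Q = 1 − X; n_N = 3X.
n_T = Σnᵢ = 1 + 2X.
Mole fractions y_i = n_i/n_T; Kp = p_N^3 / (p_Q) with p_i = y_i·P.
Substituting and setting equal to 13.3 atm^2 gives a polynomial in X; the root in (0,1) is X = 0.361.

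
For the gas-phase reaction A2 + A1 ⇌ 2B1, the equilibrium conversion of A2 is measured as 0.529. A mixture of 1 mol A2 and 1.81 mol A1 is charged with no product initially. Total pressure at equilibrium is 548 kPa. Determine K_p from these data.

Let X = conversion of A2 (basis 1 mol A2); extent of reaction ξ = X.
Moles: n_A2 = 1 − X; n_A1 = 1.81 − X; n_B1 = 2X.
Since Δν = 0, n_T = 2.81 throughout.
At X = 0.529: n_A2 = 0.471, n_A1 = 1.28, n_B1 = 1.06, n_T = 2.81.
p_i = (n_i/n_T)·P. K_p = p_B1^2 / (p_A2 p_A1) = 1.86.

K_p = 1.86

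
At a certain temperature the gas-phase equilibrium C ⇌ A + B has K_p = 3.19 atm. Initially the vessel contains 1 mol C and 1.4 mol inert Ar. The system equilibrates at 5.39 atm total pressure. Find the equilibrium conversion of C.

Take 1 mol C as basis and let X be its fractional conversion, so ξ = X.
At extent ξ: n_C = 1 − X; n_A = X; n_B = X; n_I = 1.4 (inert).
Summing: n_T = 2.4 + X.
With p_i = (n_i/n_T)P, K_p = p_A p_B / (p_C).
Setting this equal to 3.19 atm and taking the physical root (0 < X < 1) gives X = 0.720.

X = 0.720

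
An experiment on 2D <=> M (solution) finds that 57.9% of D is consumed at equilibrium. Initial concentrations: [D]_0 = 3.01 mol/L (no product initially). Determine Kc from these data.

Kc = 0.543 L/mol

Let X = conversion of D.
Concentrations: [D] = 3.01 − 3.01X; [M] = 1.5X.
At X = 0.579: [D] = 1.27, [M] = 0.871.
Kc = [M] / ([D]^2) = 0.543 L/mol.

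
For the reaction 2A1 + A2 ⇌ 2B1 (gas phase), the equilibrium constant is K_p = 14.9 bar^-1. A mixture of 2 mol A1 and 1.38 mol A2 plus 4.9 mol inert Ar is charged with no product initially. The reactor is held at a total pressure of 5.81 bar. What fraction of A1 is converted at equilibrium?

X = 0.732

Let X = conversion of A1 (basis 2 mol A1); extent of reaction ξ = X.
Mole table: n_A1 = 2 − 2X; n_A2 = 1.38 − X; n_B1 = 2X; n_I = 4.9 (inert).
Total moles n_T = 8.28 − X.
With p_i = (n_i/n_T)P, K_p = p_B1^2 / (p_A1^2 p_A2).
This yields a degree-3 equation in X; solving on (0,1), X = 0.732.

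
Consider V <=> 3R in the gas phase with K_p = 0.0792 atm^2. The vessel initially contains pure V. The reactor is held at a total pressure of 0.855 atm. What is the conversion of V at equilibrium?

Let X = conversion of V (basis 1 mol V); extent of reaction ξ = X.
Species balance: n_V = 1 − X; n_R = 3X.
Total moles n_T = 1 + 2X.
With p_i = (n_i/n_T)P, K_p = p_R^3 / (p_V).
This yields a degree-3 equation in X; solving on (0,1), X = 0.183.

X = 0.183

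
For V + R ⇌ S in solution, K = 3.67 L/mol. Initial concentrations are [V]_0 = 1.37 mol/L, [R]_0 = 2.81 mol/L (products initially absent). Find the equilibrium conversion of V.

X = 0.857

Let X = conversion of V; extent ξ = 1.37·X mol/L.
Concentrations: [V] = 1.37 − 1.37X; [R] = 2.81 − 1.37X; [S] = 1.37X.
K = [S] / ([V] [R]).
Setting equal to 3.67 and solving for X on (0,1) gives X = 0.857.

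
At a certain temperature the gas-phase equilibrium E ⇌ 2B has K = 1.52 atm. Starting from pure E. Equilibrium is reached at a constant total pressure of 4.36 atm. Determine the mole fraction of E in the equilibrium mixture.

Basis: 1 mol E initially; let X = conversion of E. Extent ξ = X.
At extent ξ: n_E = 1 − X; n_B = 2X.
Total moles n_T = 1 + X.
y_i = n_i/n_T, p_i = y_i·P. K = p_B^2 / (p_E).
This yields a degree-2 equation in X; solving on (0,1), X = 0.283.
Then n_E = 0.717, n_T = 1.28, so y_E = 0.559.

y_E = 0.559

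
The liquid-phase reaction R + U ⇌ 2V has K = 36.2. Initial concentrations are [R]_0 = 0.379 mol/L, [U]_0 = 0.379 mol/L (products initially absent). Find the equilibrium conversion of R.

Let X = conversion of R; extent ξ = 0.379·X mol/L.
Concentrations: [R] = 0.379 − 0.379X; [U] = 0.379 − 0.379X; [V] = 0.758X.
K = [V]^2 / ([R] [U]).
Equating to 36.2: the physical root is X = 0.751.

X = 0.751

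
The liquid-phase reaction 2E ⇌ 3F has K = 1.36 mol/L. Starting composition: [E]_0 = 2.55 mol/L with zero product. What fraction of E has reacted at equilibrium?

Let X = conversion of E; extent ξ = 2.55X/2 mol/L.
Concentrations: [E] = 2.55 − 2.55X; [F] = 3.82X.
K = [F]^3 / ([E]^2).
Setting equal to 1.36 and solving for X on (0,1) gives X = 0.389.

X = 0.389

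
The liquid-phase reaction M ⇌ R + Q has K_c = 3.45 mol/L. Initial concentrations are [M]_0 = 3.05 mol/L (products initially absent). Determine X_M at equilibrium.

Let X = conversion of M; extent ξ = 3.05·X mol/L.
Concentrations: [M] = 3.05 − 3.05X; [R] = 3.05X; [Q] = 3.05X.
K_c = [R] [Q] / ([M]).
This equals 3.45 at X = 0.639 (the root in 0 < X < 1).

X = 0.639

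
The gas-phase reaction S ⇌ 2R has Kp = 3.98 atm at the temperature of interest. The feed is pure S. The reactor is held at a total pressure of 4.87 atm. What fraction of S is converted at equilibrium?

X = 0.412

Let X = conversion of S (basis 1 mol S); extent of reaction ξ = X.
Mole table: n_S = 1 − X; n_R = 2X.
n_T = Σnᵢ = 1 + X.
With p_i = (n_i/n_T)P, Kp = p_R^2 / (p_S).
Setting this equal to 3.98 atm and taking the physical root (0 < X < 1) gives X = 0.412.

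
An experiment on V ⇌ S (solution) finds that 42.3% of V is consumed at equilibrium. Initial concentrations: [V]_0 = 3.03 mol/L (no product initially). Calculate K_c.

Let X = conversion of V.
Concentrations: [V] = 3.03 − 3.03X; [S] = 3.03X.
At X = 0.423: [V] = 1.75, [S] = 1.28.
K_c = [S] / ([V]) = 0.733.

K_c = 0.733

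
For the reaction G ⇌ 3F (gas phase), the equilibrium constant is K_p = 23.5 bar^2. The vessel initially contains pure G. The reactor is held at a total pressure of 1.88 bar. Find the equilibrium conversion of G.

Basis: 1 mol G initially; let X = conversion of G. Extent ξ = X.
Mole table: n_G = 1 − X; n_F = 3X.
n_T = Σnᵢ = 1 + 2X.
With p_i = (n_i/n_T)P, K_p = p_F^3 / (p_G).
Setting this equal to 23.5 bar^2 and taking the physical root (0 < X < 1) gives X = 0.735.

X = 0.735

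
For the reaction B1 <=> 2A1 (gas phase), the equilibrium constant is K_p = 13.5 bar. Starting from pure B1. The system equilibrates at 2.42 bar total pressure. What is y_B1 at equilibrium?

Take 1 mol B1 as basis and let X be its fractional conversion, so ξ = X.
Moles: n_B1 = 1 − X; n_A1 = 2X.
n_T = Σnᵢ = 1 + X.
With p_i = (n_i/n_T)P, K_p = p_A1^2 / (p_B1).
Setting this equal to 13.5 bar and taking the physical root (0 < X < 1) gives X = 0.763.
Then n_B1 = 0.237, n_T = 1.76, so y_B1 = 0.134.

y_B1 = 0.134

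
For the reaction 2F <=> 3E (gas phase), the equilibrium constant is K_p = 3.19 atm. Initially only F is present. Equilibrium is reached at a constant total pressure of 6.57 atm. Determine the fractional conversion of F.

Let X = conversion of F (basis 1 mol F); extent of reaction ξ = 0.5X.
At extent ξ: n_F = 1 − X; n_E = 1.5X.
n_T = Σnᵢ = 1 + 0.5X.
y_i = n_i/n_T, p_i = y_i·P. K_p = p_E^3 / (p_F^2).
Equating to 3.19 atm and solving on 0 < X < 1: X = 0.397.

X = 0.397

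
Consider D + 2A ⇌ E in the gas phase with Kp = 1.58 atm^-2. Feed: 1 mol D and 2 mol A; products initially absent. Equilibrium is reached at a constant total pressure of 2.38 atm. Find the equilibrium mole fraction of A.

y_A = 0.430

Basis: 1 mol D initially; let X = conversion of D. Extent ξ = X.
Moles: n_D = 1 − X; n_A = 2 − 2X; n_E = X.
n_T = Σnᵢ = 3 − 2X.
y_i = n_i/n_T, p_i = y_i·P. Kp = p_E / (p_D p_A^2).
Substituting and setting equal to 1.58 atm^-2 gives a polynomial in X; the root in (0,1) is X = 0.623.
Then n_A = 0.754, n_T = 1.75, so y_A = 0.430.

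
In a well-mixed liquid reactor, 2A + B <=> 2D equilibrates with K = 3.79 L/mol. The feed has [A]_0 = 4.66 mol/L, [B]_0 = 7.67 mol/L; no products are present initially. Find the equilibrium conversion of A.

X = 0.824

Let X = conversion of A; extent ξ = 4.66X/2 mol/L.
Concentrations: [A] = 4.66 − 4.66X; [B] = 7.67 − 2.33X; [D] = 4.66X.
K = [D]^2 / ([A]^2 [B]).
Solving K = 3.79 for X ∈ (0,1): X = 0.824.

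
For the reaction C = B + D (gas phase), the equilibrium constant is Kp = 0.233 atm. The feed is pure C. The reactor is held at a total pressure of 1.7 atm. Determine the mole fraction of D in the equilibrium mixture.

y_D = 0.258

Basis: 1 mol C initially; let X = conversion of C. Extent ξ = X.
Species balance: n_C = 1 − X; n_B = X; n_D = X.
n_T = Σnᵢ = 1 + X.
y_i = n_i/n_T, p_i = y_i·P. Kp = p_B p_D / (p_C).
Setting this equal to 0.233 atm and taking the physical root (0 < X < 1) gives X = 0.347.
Then n_D = 0.347, n_T = 1.35, so y_D = 0.258.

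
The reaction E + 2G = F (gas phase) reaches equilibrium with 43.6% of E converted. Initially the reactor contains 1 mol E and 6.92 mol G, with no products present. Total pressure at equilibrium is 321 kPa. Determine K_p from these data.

Basis: 1 mol E initially; let X = conversion of E. Extent ξ = X.
At extent ξ: n_E = 1 − X; n_G = 6.92 − 2X; n_F = X.
Summing: n_T = 7.92 − 2X.
At X = 0.436: n_E = 0.564, n_G = 6.05, n_F = 0.436, n_T = 7.05.
p_i = (n_i/n_T)·P. K_p = p_F / (p_E p_G^2) = 1.02e-05 kPa^-2.

K_p = 1.02e-05 kPa^-2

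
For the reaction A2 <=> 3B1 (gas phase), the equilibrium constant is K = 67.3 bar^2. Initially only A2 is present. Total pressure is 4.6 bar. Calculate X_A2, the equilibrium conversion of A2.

X = 0.610

Take 1 mol A2 as basis and let X be its fractional conversion, so ξ = X.
Mole table: n_A2 = 1 − X; n_B1 = 3X.
Total moles n_T = 1 + 2X.
With p_i = (n_i/n_T)P, K = p_B1^3 / (p_A2).
This yields a degree-3 equation in X; solving on (0,1), X = 0.610.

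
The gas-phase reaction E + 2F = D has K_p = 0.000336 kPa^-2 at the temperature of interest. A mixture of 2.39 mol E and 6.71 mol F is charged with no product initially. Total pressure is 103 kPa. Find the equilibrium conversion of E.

X = 0.580

Take 2.39 mol E as basis and let X be its fractional conversion, so ξ = 2.39X.
At extent ξ: n_E = 2.39 − 2.39X; n_F = 6.71 − 4.78X; n_D = 2.39X.
n_T = Σnᵢ = 9.1 − 4.78X.
Mole fractions y_i = n_i/n_T; K_p = p_D / (p_E p_F^2) with p_i = y_i·P.
Equating to 0.000336 kPa^-2 and solving on 0 < X < 1: X = 0.580.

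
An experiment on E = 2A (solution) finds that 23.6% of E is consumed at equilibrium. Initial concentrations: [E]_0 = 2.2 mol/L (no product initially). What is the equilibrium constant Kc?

Kc = 0.642 mol/L

Let X = conversion of E.
Concentrations: [E] = 2.2 − 2.2X; [A] = 4.4X.
At X = 0.236: [E] = 1.68, [A] = 1.04.
Kc = [A]^2 / ([E]) = 0.642 mol/L.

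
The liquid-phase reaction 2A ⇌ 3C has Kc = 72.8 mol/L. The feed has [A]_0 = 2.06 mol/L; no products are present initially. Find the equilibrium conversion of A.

Let X = conversion of A; extent ξ = 2.06X/2 mol/L.
Concentrations: [A] = 2.06 − 2.06X; [C] = 3.09X.
Kc = [C]^3 / ([A]^2).
Equating to 72.8 mol/L: the physical root is X = 0.785.

X = 0.785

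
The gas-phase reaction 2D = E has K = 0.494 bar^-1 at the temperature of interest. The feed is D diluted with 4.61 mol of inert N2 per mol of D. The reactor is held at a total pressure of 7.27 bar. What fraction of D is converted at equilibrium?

Take 1 mol D as basis and let X be its fractional conversion, so ξ = 0.5X.
Moles: n_D = 1 − X; n_E = 0.5X; n_I = 4.61 (inert).
Summing: n_T = 5.61 − 0.5X.
Mole fractions y_i = n_i/n_T; K = p_E / (p_D^2) with p_i = y_i·P.
Substituting and setting equal to 0.494 bar^-1 gives a polynomial in X; the root in (0,1) is X = 0.431.

X = 0.431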